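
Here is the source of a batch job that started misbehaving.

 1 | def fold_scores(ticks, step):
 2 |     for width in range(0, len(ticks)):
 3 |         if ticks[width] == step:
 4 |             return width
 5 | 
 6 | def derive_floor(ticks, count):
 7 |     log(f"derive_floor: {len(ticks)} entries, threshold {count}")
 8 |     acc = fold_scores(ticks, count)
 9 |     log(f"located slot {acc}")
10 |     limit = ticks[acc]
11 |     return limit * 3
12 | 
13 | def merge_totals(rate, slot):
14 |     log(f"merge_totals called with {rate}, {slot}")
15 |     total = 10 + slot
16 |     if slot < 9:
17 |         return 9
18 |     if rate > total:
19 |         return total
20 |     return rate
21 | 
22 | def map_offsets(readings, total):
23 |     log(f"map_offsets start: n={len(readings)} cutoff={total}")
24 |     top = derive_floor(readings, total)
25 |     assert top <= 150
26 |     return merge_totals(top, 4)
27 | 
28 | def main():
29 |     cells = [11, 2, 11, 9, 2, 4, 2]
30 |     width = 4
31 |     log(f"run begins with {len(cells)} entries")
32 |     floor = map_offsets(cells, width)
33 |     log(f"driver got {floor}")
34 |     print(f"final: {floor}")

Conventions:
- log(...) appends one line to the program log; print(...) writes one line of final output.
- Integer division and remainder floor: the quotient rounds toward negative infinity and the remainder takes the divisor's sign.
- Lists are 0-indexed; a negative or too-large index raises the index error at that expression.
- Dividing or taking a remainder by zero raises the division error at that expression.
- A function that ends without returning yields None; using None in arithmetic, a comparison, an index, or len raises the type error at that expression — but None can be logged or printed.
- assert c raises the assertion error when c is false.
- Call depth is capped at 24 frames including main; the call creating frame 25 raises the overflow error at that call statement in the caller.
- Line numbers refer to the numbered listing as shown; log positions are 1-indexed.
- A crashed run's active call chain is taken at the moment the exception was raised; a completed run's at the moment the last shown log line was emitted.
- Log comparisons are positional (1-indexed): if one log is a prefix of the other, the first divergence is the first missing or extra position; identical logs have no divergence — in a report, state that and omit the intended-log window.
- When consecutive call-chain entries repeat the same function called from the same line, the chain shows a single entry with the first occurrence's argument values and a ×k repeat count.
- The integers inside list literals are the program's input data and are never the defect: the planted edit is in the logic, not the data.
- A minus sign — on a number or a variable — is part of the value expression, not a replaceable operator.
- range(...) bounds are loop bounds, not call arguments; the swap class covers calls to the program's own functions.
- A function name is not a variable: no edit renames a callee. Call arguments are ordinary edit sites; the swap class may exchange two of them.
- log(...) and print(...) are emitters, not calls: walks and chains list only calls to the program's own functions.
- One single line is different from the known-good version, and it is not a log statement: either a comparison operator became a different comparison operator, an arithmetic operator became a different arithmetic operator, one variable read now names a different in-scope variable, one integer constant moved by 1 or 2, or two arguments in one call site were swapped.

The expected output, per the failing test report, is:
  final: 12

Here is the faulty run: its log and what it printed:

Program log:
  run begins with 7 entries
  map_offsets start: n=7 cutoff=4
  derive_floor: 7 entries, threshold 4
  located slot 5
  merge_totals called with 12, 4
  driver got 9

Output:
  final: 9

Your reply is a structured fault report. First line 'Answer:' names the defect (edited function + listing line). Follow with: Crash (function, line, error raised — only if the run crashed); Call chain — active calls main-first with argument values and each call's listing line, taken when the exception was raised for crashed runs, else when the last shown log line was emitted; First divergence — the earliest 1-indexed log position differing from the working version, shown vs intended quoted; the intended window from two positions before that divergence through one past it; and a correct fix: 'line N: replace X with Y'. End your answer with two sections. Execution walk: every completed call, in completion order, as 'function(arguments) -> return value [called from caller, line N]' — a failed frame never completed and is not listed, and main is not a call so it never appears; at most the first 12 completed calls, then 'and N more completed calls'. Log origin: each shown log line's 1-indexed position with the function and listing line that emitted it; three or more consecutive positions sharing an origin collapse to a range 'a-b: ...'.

Answer: the defect is in merge_totals at line 16.
Key observation: The log first diverges at position 6: the faulty run prints 'driver got 9' where the working version prints 'driver got 12'.
Call chain: main.
First divergence: position 6; shown 'driver got 9' vs intended 'driver got 12'.
Intended log window:
  4: located slot 5
  5: merge_totals called with 12, 4
  6: driver got 12
Execution walk:
  fold_scores([11, 2, 11, 9, 2, 4, 2], 4) -> 5  [called from derive_floor, line 8]
  derive_floor([11, 2, 11, 9, 2, 4, 2], 4) -> 12  [called from map_offsets, line 24]
  merge_totals(12, 4) -> 9  [called from map_offsets, line 26]
  map_offsets([11, 2, 11, 9, 2, 4, 2], 4) -> 9  [called from main, line 32]
Log line origins:
  1: from main, line 31
  2: from map_offsets, line 23
  3: from derive_floor, line 7
  4: from derive_floor, line 9
  5: from merge_totals, line 14
  6: from main, line 33
A correct fix: line 16: replace `slot` with `rate`.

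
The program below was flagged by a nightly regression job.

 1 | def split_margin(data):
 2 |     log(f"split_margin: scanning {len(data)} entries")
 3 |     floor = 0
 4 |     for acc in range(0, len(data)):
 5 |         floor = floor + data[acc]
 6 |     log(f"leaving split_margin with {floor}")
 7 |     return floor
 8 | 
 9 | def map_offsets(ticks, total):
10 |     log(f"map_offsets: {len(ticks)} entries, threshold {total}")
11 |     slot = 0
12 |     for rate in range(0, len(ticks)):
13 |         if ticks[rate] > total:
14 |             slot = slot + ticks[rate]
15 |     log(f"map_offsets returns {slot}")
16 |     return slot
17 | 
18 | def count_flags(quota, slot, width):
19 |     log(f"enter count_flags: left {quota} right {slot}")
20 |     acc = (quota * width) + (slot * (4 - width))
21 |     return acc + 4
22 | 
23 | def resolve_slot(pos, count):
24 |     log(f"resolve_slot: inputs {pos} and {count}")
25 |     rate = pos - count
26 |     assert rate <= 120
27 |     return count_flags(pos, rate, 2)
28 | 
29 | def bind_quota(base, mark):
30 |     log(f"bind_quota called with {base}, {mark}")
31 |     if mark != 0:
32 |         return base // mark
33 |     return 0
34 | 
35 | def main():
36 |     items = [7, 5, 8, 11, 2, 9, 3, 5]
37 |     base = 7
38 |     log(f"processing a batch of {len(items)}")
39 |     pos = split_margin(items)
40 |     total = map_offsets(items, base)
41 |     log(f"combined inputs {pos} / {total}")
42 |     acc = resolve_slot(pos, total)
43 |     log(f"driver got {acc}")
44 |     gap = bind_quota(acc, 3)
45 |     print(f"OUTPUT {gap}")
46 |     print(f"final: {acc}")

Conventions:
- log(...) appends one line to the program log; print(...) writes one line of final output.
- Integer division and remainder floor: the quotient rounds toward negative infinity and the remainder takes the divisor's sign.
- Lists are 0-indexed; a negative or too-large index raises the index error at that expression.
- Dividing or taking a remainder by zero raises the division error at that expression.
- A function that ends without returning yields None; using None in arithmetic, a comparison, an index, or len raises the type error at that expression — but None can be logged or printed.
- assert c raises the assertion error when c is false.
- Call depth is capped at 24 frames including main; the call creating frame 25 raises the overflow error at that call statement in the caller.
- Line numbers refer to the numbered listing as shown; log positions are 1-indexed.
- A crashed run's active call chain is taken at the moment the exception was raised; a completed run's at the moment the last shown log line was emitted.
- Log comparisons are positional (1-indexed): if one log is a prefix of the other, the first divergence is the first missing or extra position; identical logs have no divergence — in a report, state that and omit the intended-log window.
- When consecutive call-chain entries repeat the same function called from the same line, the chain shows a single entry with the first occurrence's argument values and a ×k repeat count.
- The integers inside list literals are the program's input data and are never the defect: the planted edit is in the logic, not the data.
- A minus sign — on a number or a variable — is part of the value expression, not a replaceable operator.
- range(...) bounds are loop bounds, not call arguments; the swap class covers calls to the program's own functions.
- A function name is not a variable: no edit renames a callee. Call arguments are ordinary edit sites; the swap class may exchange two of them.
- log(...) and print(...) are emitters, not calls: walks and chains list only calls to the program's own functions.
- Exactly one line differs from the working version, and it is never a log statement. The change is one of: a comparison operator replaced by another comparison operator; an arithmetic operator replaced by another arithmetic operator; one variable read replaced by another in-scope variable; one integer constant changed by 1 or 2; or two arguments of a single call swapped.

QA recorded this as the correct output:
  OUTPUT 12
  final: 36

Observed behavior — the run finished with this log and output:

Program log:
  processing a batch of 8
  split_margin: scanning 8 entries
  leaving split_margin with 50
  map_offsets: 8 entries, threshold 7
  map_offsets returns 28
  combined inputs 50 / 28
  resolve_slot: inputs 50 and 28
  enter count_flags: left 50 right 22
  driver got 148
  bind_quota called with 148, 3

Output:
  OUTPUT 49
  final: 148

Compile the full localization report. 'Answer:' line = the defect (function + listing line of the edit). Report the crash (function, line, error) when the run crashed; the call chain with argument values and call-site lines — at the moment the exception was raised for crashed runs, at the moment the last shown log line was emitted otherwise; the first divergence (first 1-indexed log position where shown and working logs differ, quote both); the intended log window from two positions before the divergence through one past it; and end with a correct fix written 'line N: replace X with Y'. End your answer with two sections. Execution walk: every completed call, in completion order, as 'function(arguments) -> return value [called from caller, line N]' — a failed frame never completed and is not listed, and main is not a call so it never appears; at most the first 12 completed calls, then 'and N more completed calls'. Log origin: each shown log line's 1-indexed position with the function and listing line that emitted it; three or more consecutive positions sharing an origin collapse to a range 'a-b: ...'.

Answer: the defect is in count_flags at line 21.
Key fact: The log first diverges at position 9: the faulty run prints 'driver got 148' where the working version prints 'driver got 36'.
Call chain: main -> bind_quota(148, 3) (called at line 44).
First divergence: position 9 — shown 'driver got 148', intended 'driver got 36'.
Intended log window:
  7: resolve_slot: inputs 50 and 28
  8: enter count_flags: left 50 right 22
  9: driver got 36
  10: bind_quota called with 36, 3
Execution walk:
  split_margin([7, 5, 8, 11, 2, 9, 3, 5]) -> 50  [called from main, line 39]
  map_offsets([7, 5, 8, 11, 2, 9, 3, 5], 7) -> 28  [called from main, line 40]
  count_flags(50, 22, 2) -> 148  [called from resolve_slot, line 27]
  resolve_slot(50, 28) -> 148  [called from main, line 42]
  bind_quota(148, 3) -> 49  [called from main, line 44]
Log origins:
  1: from main, line 38
  2: from split_margin, line 2
  3: from split_margin, line 6
  4: from map_offsets, line 10
  5: from map_offsets, line 15
  6: from main, line 41
  7: from resolve_slot, line 24
  8: from count_flags, line 19
  9: from main, line 43
  10: from bind_quota, line 30
A correct fix: line 21: replace `+` with `//`.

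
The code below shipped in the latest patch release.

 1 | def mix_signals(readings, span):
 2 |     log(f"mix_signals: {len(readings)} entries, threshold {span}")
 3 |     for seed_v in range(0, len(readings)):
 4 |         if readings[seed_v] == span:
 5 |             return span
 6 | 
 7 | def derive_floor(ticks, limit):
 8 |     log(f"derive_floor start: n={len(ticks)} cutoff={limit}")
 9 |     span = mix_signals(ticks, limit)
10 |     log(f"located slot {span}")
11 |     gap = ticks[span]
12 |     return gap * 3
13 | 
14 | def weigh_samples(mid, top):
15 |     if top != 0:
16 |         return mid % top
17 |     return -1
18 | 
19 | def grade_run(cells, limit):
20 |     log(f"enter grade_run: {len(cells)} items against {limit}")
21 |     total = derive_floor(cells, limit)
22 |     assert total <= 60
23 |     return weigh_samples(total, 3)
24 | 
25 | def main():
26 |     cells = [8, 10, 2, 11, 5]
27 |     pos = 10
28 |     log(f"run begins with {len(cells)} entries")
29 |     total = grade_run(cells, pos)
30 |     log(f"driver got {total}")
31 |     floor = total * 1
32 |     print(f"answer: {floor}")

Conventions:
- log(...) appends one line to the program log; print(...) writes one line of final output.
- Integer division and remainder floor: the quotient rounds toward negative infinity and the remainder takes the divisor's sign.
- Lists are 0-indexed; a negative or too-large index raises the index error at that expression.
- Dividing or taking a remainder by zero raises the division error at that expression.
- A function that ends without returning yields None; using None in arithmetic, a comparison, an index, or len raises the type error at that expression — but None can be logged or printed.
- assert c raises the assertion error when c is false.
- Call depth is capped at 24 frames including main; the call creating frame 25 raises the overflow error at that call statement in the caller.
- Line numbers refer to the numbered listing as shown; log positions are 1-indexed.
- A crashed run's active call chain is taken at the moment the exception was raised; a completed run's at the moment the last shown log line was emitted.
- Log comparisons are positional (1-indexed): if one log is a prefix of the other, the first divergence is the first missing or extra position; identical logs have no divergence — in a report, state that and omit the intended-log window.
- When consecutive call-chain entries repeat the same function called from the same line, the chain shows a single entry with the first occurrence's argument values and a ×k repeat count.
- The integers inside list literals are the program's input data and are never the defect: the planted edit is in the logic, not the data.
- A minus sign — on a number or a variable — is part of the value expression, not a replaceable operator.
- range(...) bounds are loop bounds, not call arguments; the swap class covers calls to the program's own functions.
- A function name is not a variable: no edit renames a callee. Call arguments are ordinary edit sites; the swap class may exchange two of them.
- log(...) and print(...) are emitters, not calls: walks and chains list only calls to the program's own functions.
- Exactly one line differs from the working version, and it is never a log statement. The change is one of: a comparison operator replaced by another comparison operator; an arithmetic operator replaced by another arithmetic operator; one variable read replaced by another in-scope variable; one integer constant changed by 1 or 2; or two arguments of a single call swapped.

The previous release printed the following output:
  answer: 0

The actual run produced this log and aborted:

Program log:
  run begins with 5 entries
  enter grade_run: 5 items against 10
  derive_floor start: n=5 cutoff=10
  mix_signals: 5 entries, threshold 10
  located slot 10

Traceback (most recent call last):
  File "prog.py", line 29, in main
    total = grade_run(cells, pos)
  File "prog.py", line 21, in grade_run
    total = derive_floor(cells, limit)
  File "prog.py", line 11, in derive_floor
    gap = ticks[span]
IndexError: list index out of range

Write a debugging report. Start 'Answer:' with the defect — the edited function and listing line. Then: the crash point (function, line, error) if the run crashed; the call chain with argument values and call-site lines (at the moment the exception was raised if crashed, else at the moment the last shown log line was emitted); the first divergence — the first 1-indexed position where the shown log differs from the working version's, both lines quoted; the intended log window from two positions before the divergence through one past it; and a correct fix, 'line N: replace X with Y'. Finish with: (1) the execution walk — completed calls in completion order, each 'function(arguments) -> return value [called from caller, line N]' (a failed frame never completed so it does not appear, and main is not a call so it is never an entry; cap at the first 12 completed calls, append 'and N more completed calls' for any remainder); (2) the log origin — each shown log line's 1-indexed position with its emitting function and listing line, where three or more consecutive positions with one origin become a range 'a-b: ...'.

Answer: the defect is in mix_signals at line 5.
The tell: The log first diverges at position 5: the faulty run prints 'located slot 10' where the working version prints 'located slot 1'.
Crash: derive_floor, line 11, IndexError.
Call chain: main -> grade_run([8, 10, 2, 11, 5], 10) (called at line 29) -> derive_floor([8, 10, 2, 11, 5], 10) (called at line 21).
First divergence: at position 5 the run shows 'located slot 10' where the working version logs 'located slot 1'.
Intended log window:
  3: derive_floor start: n=5 cutoff=10
  4: mix_signals: 5 entries, threshold 10
  5: located slot 1
  6: driver got 0
Execution walk:
  mix_signals([8, 10, 2, 11, 5], 10) -> 10  [called from derive_floor, line 9]
Origin of each log line:
  1 — main, line 28
  2 — grade_run, line 20
  3 — derive_floor, line 8
  4 — mix_signals, line 2
  5 — derive_floor, line 10
A correct fix: line 5: replace `span` with `seed_v`.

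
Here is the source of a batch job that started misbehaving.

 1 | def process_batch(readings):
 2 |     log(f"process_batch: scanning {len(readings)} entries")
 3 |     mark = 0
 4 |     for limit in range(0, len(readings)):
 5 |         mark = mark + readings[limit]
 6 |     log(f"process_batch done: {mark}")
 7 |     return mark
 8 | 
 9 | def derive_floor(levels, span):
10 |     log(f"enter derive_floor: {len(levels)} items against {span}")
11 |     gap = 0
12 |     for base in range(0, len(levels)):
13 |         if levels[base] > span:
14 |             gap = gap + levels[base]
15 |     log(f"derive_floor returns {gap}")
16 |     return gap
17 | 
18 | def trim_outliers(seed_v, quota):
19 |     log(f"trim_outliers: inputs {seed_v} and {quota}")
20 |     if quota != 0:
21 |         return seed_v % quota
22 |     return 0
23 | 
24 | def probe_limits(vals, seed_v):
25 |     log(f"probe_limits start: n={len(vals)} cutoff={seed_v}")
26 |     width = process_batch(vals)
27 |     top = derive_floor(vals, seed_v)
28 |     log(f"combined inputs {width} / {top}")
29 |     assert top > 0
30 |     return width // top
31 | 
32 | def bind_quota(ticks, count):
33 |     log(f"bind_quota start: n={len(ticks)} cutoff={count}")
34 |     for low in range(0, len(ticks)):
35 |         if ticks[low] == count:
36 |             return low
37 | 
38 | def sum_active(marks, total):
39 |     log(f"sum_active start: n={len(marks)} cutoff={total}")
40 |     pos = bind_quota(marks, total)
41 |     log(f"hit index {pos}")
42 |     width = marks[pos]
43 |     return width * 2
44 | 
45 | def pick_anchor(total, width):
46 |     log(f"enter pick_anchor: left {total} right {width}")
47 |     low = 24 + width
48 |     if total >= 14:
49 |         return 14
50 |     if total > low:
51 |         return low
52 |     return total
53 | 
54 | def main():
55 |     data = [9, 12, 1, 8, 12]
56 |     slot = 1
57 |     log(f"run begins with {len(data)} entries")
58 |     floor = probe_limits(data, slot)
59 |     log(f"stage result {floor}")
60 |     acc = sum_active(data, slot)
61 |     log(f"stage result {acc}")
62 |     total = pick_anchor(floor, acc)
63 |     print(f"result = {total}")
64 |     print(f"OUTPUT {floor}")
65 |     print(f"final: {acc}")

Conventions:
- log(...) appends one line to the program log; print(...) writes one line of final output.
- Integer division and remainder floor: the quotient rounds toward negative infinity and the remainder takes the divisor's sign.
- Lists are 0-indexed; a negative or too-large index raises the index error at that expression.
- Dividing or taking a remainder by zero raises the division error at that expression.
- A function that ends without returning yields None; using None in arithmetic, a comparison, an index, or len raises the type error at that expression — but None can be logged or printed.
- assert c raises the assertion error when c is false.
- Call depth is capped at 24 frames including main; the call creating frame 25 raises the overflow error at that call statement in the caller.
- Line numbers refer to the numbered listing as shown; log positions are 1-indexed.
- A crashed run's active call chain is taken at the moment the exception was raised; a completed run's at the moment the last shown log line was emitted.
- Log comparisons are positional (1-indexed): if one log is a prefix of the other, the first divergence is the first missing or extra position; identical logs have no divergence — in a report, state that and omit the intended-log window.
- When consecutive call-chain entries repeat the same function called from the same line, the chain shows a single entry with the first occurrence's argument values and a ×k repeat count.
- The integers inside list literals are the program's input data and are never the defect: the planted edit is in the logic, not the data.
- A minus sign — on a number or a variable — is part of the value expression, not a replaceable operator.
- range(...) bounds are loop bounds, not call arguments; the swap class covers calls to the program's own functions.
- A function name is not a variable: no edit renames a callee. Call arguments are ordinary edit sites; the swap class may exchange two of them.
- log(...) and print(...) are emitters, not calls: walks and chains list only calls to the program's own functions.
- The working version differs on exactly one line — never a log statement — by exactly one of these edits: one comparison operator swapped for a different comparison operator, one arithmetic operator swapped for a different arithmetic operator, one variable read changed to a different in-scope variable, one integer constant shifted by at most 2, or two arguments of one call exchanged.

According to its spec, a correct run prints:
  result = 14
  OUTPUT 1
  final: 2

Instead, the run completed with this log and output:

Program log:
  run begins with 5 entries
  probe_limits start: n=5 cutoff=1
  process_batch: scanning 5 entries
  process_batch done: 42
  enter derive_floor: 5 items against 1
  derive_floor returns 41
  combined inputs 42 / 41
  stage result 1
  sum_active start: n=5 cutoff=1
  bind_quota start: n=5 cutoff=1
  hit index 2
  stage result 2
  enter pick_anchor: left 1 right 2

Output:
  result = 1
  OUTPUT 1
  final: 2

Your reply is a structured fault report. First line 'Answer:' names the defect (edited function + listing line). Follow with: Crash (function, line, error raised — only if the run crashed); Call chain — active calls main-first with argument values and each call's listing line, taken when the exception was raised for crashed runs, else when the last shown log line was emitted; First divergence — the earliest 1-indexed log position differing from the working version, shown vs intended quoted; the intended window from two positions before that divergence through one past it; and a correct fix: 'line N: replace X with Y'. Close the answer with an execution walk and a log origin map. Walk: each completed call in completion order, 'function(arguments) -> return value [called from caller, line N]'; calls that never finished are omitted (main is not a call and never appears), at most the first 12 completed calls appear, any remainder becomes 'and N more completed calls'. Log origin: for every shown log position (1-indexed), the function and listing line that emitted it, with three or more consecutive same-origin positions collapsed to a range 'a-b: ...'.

Answer: the defect is in pick_anchor at line 48.
Key fact: Every logged value matches the working version; the printed result is what differs.
Call chain: main -> pick_anchor(1, 2) (called at line 62).
First divergence: none (the log streams are identical).
Execution walk:
  process_batch([9, 12, 1, 8, 12]) -> 42  [called from probe_limits, line 26]
  derive_floor([9, 12, 1, 8, 12], 1) -> 41  [called from probe_limits, line 27]
  probe_limits([9, 12, 1, 8, 12], 1) -> 1  [called from main, line 58]
  bind_quota([9, 12, 1, 8, 12], 1) -> 2  [called from sum_active, line 40]
  sum_active([9, 12, 1, 8, 12], 1) -> 2  [called from main, line 60]
  pick_anchor(1, 2) -> 1  [called from main, line 62]
Log origin:
  1: from main, line 57
  2: from probe_limits, line 25
  3: from process_batch, line 2
  4: from process_batch, line 6
  5: from derive_floor, line 10
  6: from derive_floor, line 15
  7: from probe_limits, line 28
  8: from main, line 59
  9: from sum_active, line 39
  10: from bind_quota, line 33
  11: from sum_active, line 41
  12: from main, line 61
  13: from pick_anchor, line 46
A correct fix: line 48: replace `>=` with `<`.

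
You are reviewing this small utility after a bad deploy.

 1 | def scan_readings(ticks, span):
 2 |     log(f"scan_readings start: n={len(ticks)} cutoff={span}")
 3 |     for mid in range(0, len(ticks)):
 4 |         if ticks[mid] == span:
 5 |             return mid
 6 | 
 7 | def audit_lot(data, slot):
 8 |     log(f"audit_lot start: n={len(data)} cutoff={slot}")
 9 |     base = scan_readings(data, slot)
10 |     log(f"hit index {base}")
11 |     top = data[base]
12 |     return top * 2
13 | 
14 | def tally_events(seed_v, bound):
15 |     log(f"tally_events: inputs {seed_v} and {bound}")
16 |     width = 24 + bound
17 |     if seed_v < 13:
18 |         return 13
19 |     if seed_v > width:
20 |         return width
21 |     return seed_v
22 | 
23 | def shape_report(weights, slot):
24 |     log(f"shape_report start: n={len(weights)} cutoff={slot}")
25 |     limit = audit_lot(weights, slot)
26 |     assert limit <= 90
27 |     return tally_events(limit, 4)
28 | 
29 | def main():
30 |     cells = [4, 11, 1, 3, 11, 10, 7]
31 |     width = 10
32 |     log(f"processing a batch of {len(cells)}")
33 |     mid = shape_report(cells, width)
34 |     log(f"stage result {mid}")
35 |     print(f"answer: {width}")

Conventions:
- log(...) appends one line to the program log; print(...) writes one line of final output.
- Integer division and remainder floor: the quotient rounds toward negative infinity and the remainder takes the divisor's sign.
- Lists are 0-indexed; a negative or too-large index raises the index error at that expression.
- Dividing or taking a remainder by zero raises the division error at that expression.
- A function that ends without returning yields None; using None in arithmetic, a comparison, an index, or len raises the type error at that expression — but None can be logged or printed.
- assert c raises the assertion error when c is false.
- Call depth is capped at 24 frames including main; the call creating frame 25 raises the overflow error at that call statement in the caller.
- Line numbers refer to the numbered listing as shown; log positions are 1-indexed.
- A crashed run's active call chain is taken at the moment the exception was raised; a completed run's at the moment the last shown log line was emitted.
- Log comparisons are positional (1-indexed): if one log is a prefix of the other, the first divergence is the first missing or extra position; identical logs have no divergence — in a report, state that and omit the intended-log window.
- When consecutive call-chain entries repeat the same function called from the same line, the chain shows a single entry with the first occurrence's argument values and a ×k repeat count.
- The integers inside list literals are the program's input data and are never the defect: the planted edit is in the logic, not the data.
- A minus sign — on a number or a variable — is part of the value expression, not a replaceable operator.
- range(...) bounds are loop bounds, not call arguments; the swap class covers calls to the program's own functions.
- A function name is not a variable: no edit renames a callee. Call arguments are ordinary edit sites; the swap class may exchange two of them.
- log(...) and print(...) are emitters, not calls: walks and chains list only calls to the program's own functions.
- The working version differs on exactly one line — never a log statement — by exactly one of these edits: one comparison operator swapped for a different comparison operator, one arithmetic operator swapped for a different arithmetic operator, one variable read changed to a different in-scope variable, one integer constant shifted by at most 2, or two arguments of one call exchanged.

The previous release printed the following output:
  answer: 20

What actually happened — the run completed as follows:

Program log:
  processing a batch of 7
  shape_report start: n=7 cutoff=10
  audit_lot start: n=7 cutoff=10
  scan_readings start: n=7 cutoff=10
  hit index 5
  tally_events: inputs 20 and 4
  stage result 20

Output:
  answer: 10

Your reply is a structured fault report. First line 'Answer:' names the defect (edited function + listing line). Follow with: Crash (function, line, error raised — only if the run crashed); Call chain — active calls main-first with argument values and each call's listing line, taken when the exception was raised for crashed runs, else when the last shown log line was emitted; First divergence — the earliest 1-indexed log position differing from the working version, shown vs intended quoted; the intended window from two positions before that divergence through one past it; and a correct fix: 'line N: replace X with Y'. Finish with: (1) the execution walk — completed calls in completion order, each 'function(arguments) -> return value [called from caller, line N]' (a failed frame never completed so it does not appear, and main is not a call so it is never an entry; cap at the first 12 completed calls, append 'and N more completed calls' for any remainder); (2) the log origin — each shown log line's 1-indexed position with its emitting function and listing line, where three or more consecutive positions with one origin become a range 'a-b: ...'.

Answer: the defect is in main at line 35.
Core observation: No log line changed; the fault shows up purely in the output.
Call chain: main.
First divergence: none — the logs agree in full.
Execution walk:
  scan_readings([4, 11, 1, 3, 11, 10, 7], 10) -> 5  [called from audit_lot, line 9]
  audit_lot([4, 11, 1, 3, 11, 10, 7], 10) -> 20  [called from shape_report, line 25]
  tally_events(20, 4) -> 20  [called from shape_report, line 27]
  shape_report([4, 11, 1, 3, 11, 10, 7], 10) -> 20  [called from main, line 33]
Log origin:
  1: emitted by main (line 32)
  2: emitted by shape_report (line 24)
  3: emitted by audit_lot (line 8)
  4: emitted by scan_readings (line 2)
  5: emitted by audit_lot (line 10)
  6: emitted by tally_events (line 15)
  7: emitted by main (line 34)
A correct fix: line 35: replace `width` with `mid`.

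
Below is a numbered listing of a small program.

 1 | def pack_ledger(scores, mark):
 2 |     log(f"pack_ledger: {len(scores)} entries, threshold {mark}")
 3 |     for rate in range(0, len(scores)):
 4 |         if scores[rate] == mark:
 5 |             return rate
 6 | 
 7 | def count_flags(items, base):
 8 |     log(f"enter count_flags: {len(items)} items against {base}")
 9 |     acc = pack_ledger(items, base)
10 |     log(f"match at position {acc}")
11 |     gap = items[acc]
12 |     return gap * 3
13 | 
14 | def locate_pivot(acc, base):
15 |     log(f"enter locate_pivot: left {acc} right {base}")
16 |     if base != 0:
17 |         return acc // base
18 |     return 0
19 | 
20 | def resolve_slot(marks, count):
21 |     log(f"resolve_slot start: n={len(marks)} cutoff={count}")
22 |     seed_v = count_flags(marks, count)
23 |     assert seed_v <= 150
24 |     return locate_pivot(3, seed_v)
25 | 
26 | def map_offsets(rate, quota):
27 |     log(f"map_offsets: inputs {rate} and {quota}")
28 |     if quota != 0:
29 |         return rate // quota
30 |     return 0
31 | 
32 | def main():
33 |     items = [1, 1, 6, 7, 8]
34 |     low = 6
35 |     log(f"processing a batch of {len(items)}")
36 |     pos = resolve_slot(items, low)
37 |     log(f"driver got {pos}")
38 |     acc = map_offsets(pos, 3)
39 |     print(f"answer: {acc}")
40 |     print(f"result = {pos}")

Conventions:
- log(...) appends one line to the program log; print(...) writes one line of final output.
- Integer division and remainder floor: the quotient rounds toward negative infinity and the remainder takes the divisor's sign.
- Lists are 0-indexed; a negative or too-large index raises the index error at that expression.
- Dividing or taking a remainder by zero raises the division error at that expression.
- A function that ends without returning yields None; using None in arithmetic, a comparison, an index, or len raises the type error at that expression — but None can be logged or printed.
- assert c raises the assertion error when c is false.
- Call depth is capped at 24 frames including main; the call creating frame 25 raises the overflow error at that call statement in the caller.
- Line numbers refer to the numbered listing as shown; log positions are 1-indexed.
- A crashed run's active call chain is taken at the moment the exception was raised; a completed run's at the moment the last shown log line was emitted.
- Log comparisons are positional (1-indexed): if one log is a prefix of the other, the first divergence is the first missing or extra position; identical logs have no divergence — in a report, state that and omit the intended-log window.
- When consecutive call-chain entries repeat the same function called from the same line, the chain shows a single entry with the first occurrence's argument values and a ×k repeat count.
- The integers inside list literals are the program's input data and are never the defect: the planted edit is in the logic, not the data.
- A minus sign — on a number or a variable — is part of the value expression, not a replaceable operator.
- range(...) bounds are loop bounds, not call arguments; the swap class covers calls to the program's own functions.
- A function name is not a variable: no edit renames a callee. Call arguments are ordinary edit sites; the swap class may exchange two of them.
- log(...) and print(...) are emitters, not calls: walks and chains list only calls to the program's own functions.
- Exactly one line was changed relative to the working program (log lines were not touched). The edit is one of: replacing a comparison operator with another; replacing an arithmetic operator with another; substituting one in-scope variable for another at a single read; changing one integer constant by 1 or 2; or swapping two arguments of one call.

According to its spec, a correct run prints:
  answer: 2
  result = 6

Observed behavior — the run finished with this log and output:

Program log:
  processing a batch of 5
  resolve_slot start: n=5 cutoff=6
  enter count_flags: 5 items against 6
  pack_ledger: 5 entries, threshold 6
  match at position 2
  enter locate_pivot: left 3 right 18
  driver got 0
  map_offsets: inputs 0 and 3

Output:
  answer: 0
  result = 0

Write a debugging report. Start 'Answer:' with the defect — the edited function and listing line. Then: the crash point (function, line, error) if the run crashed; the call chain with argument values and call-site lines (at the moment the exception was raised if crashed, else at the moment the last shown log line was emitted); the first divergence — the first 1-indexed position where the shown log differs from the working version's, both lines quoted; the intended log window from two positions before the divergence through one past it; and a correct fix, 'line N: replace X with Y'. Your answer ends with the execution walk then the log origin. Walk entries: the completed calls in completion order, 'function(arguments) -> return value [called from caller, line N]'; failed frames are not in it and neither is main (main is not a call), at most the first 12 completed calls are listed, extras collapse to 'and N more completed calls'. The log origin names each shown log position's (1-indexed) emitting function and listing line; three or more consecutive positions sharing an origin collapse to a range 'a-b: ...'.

Answer: the defect is in resolve_slot at line 24.
Key observation: Everything matches until log position 6, which reads 'enter locate_pivot: left 3 right 18' in place of 'enter locate_pivot: left 18 right 3'.
Call chain: main -> map_offsets(0, 3) (called at line 38).
First divergence: position 6 — shown 'enter locate_pivot: left 3 right 18', intended 'enter locate_pivot: left 18 right 3'.
Intended log window:
  4: pack_ledger: 5 entries, threshold 6
  5: match at position 2
  6: enter locate_pivot: left 18 right 3
  7: driver got 6
Execution walk:
  pack_ledger([1, 1, 6, 7, 8], 6) -> 2  [called from count_flags, line 9]
  count_flags([1, 1, 6, 7, 8], 6) -> 18  [called from resolve_slot, line 22]
  locate_pivot(3, 18) -> 0  [called from resolve_slot, line 24]
  resolve_slot([1, 1, 6, 7, 8], 6) -> 0  [called from main, line 36]
  map_offsets(0, 3) -> 0  [called from main, line 38]
Origin of each log line:
  1: from main, line 35
  2: from resolve_slot, line 21
  3: from count_flags, line 8
  4: from pack_ledger, line 2
  5: from count_flags, line 10
  6: from locate_pivot, line 15
  7: from main, line 37
  8: from map_offsets, line 27
A correct fix: line 24: replace `locate_pivot(3, seed_v)` with `locate_pivot(seed_v, 3)`.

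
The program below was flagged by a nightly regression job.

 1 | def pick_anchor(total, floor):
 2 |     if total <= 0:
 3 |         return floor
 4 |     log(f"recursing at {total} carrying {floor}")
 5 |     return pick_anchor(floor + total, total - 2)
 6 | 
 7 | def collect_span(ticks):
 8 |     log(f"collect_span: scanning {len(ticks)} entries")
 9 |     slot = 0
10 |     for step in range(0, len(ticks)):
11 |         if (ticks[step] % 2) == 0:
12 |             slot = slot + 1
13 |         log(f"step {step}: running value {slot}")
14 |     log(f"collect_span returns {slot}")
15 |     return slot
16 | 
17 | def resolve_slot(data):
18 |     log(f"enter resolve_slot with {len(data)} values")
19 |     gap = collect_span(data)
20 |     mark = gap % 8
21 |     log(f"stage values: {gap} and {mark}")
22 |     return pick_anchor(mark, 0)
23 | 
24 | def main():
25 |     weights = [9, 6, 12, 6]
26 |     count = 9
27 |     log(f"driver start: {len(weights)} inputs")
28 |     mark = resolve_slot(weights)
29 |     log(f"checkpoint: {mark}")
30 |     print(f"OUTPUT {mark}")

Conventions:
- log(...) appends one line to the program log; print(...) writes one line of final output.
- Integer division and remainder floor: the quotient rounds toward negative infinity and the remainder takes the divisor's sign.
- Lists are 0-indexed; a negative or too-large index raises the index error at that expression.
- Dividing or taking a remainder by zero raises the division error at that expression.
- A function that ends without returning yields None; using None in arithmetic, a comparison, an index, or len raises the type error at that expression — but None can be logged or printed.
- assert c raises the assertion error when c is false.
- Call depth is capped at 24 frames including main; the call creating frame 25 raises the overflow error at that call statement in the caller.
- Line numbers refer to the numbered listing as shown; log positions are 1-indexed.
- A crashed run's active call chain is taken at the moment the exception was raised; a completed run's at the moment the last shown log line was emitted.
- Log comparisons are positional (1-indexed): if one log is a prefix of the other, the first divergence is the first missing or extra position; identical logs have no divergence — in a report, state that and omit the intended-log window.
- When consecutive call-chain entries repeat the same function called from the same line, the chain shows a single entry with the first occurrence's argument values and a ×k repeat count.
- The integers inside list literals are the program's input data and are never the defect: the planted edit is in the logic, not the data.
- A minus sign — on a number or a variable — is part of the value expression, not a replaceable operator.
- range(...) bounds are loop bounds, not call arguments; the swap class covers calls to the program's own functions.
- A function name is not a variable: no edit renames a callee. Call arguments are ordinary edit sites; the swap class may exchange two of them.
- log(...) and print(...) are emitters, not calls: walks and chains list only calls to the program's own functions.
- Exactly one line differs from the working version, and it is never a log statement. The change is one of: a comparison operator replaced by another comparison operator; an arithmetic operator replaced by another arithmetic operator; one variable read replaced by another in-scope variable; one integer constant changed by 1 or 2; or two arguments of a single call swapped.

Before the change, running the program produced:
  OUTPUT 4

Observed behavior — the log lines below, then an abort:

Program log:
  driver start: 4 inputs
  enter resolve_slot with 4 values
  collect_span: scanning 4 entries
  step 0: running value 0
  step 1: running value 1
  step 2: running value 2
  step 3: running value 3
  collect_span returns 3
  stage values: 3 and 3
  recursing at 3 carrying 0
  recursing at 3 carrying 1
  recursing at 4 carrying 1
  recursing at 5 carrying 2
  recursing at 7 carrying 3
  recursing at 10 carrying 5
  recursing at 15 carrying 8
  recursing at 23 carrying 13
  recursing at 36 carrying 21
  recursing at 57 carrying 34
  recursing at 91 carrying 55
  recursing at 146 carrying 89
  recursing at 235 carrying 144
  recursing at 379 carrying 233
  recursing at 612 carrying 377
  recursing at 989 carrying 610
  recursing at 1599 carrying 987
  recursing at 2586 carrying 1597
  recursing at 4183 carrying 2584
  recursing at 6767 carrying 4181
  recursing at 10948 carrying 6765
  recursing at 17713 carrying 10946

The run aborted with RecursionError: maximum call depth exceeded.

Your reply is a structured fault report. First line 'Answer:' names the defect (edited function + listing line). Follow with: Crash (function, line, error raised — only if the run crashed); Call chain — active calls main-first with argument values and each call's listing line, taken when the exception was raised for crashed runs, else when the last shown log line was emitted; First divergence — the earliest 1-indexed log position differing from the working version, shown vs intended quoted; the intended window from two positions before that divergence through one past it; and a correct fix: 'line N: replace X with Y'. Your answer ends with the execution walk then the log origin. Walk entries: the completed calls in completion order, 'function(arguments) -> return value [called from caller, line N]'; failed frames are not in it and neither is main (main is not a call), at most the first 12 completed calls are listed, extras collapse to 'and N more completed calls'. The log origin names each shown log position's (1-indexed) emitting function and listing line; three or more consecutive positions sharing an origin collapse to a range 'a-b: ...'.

Answer: the defect is in pick_anchor at line 5.
Key fact: The earliest visible damage is log position 11 — 'recursing at 3 carrying 1' rather than the intended 'recursing at 1 carrying 3'.
Crash: pick_anchor, line 5, RecursionError.
Call chain: main -> resolve_slot([9, 6, 12, 6]) (called at line 28) -> pick_anchor(3, 0) (called at line 22) -> pick_anchor(3, 1) (called at line 5) ×21.
First divergence: position 11 — shown 'recursing at 3 carrying 1', intended 'recursing at 1 carrying 3'.
Intended log window:
  9: stage values: 3 and 3
  10: recursing at 3 carrying 0
  11: recursing at 1 carrying 3
  12: checkpoint: 4
Execution walk:
  collect_span([9, 6, 12, 6]) -> 3  [called from resolve_slot, line 19]
Origin of each log line:
  1 — main, line 27
  2 — resolve_slot, line 18
  3 — collect_span, line 8
  4-7 — collect_span, line 13
  8 — collect_span, line 14
  9 — resolve_slot, line 21
  10-31 — pick_anchor, line 4
A correct fix: line 5: replace `pick_anchor(floor + total, total - 2)` with `pick_anchor(total - 2, floor + total)`.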